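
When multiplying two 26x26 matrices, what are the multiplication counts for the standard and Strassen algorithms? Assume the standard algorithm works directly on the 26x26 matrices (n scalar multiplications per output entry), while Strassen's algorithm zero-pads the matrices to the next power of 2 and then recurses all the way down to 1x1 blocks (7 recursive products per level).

Matrix multiplication for 26x26 matrices:

Strassen's algorithm requires power-of-2 dimensions. Pad 26x26 to 32x32 (next power of 2).

Standard algorithm: 26^3 = 17576 multiplications
Strassen's algorithm: 7^(log2(32)) = 7^5 = 16807 multiplications
Savings: 17576 - 16807 = 769 multiplications

Standard: 17576 multiplications (26^3). Strassen: 16807 multiplications (7^5, after padding to 32x32). Strassen reduces 8 recursive multiplications to 7 at each level.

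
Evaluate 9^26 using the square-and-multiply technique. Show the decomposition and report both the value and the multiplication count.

Computing 9^26 by squaring (build up from 9^1; each line after the first costs one multiplication):

9^1 = 9
9^2 = (9^1)^2 = 9^2 = 81
9^3 = 9 * 9^2 = 9 * 81 = 729
9^6 = (9^3)^2 = 729^2 = 531441
9^12 = (9^6)^2 = 531441^2 = 282429536481
9^13 = 9 * 9^12 = 9 * 282429536481 = 2541865828329
9^26 = (9^13)^2 = 2541865828329^2 = 6461081889226673298932241

Result: 6461081889226673298932241
Multiplications needed: 6 (6 lines after 9^1)

9^26 = 6461081889226673298932241. Using exponentiation by squaring, this requires 6 multiplications. The key idea: if the exponent is even, square the half-power; if odd, multiply by the base once.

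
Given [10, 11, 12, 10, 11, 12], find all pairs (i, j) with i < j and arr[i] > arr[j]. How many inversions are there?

Finding inversions in [10, 11, 12, 10, 11, 12]:

(1, 3): arr[1]=11 > arr[3]=10
(2, 3): arr[2]=12 > arr[3]=10
(2, 4): arr[2]=12 > arr[4]=11

Total inversions: 3

The array has 3 inversion(s): (1,3), (2,3), (2,4). Each pair (i,j) satisfies i < j and arr[i] > arr[j].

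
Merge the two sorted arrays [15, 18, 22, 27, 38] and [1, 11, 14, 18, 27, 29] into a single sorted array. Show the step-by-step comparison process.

Merging process:

Compare 15 vs 1: take 1 from right. Merged: [1]
Compare 15 vs 11: take 11 from right. Merged: [1, 11]
Compare 15 vs 14: take 14 from right. Merged: [1, 11, 14]
Compare 15 vs 18: take 15 from left. Merged: [1, 11, 14, 15]
Compare 18 vs 18: take 18 from left. Merged: [1, 11, 14, 15, 18]
Compare 22 vs 18: take 18 from right. Merged: [1, 11, 14, 15, 18, 18]
Compare 22 vs 27: take 22 from left. Merged: [1, 11, 14, 15, 18, 18, 22]
Compare 27 vs 27: take 27 from left. Merged: [1, 11, 14, 15, 18, 18, 22, 27]
Compare 38 vs 27: take 27 from right. Merged: [1, 11, 14, 15, 18, 18, 22, 27, 27]
Compare 38 vs 29: take 29 from right. Merged: [1, 11, 14, 15, 18, 18, 22, 27, 27, 29]
Append remaining from left: [38]. Merged: [1, 11, 14, 15, 18, 18, 22, 27, 27, 29, 38]

Final merged array: [1, 11, 14, 15, 18, 18, 22, 27, 27, 29, 38]
Total comparisons: 10

The merged array is [1, 11, 14, 15, 18, 18, 22, 27, 27, 29, 38], requiring 10 comparisons. The merge step runs in O(n) time where n is the total number of elements.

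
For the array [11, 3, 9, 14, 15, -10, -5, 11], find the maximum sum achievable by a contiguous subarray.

Using Kadane's algorithm on [11, 3, 9, 14, 15, -10, -5, 11]:

Scanning through the array:
Position 1 (value 3): max_ending_here = 14, max_so_far = 14
Position 2 (value 9): max_ending_here = 23, max_so_far = 23
Position 3 (value 14): max_ending_here = 37, max_so_far = 37
Position 4 (value 15): max_ending_here = 52, max_so_far = 52
Position 5 (value -10): max_ending_here = 42, max_so_far = 52
Position 6 (value -5): max_ending_here = 37, max_so_far = 52
Position 7 (value 11): max_ending_here = 48, max_so_far = 52

Maximum subarray: [11, 3, 9, 14, 15]
Maximum sum: 52

The maximum subarray is [11, 3, 9, 14, 15] with sum 52. This subarray runs from index 0 to index 4.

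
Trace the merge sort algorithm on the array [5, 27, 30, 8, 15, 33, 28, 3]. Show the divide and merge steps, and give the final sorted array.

Merge sort trace:

Split: [5, 27, 30, 8, 15, 33, 28, 3] -> [5, 27, 30, 8] and [15, 33, 28, 3]
  Split: [5, 27, 30, 8] -> [5, 27] and [30, 8]
    Split: [5, 27] -> [5] and [27]
    Merge: [5] + [27] -> [5, 27]
    Split: [30, 8] -> [30] and [8]
    Merge: [30] + [8] -> [8, 30]
  Merge: [5, 27] + [8, 30] -> [5, 8, 27, 30]
  Split: [15, 33, 28, 3] -> [15, 33] and [28, 3]
    Split: [15, 33] -> [15] and [33]
    Merge: [15] + [33] -> [15, 33]
    Split: [28, 3] -> [28] and [3]
    Merge: [28] + [3] -> [3, 28]
  Merge: [15, 33] + [3, 28] -> [3, 15, 28, 33]
Merge: [5, 8, 27, 30] + [3, 15, 28, 33] -> [3, 5, 8, 15, 27, 28, 30, 33]

Final sorted array: [3, 5, 8, 15, 27, 28, 30, 33]

The merge sort proceeds by recursively splitting the array and merging sorted halves.
After all merges, the sorted array is [3, 5, 8, 15, 27, 28, 30, 33].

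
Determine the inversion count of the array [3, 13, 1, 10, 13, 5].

Finding inversions in [3, 13, 1, 10, 13, 5]:

(0, 2): arr[0]=3 > arr[2]=1
(1, 2): arr[1]=13 > arr[2]=1
(1, 3): arr[1]=13 > arr[3]=10
(1, 5): arr[1]=13 > arr[5]=5
(3, 5): arr[3]=10 > arr[5]=5
(4, 5): arr[4]=13 > arr[5]=5

Total inversions: 6

The array has 6 inversion(s): (0,2), (1,2), (1,3), (1,5), (3,5), (4,5). Each pair (i,j) satisfies i < j and arr[i] > arr[j].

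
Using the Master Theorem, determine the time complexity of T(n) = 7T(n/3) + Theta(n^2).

Master Theorem for T(n) = 7T(n/3) + O(n^2):

a = 7, b = 3, c = 2
log_b(a) = log_3(7) = 1.7712

Case 3: c = 2 > log_3(7) = 1.7712
T(n) = O(n^2) = O(n^2)

For T(n) = 7T(n/3) + O(n^2): log_3(7) = 1.7712. This is Case 3 of the Master Theorem (c > log_b(a), work dominated by root), giving O(n^2).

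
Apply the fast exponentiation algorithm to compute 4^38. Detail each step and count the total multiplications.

Computing 4^38 by squaring (build up from 4^1; each line after the first costs one multiplication):

4^1 = 4
4^2 = (4^1)^2 = 4^2 = 16
4^4 = (4^2)^2 = 16^2 = 256
4^8 = (4^4)^2 = 256^2 = 65536
4^9 = 4 * 4^8 = 4 * 65536 = 262144
4^18 = (4^9)^2 = 262144^2 = 68719476736
4^19 = 4 * 4^18 = 4 * 68719476736 = 274877906944
4^38 = (4^19)^2 = 274877906944^2 = 75557863725914323419136

Result: 75557863725914323419136
Multiplications needed: 7 (7 lines after 4^1)

4^38 = 75557863725914323419136. Using exponentiation by squaring, this requires 7 multiplications. The key idea: if the exponent is even, square the half-power; if odd, multiply by the base once.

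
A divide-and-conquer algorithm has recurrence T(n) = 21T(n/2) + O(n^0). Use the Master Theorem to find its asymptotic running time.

Master Theorem for T(n) = 21T(n/2) + O(n^0):

a = 21, b = 2, c = 0
log_b(a) = log_2(21) = 4.3923

Case 1: c = 0 < log_2(21) = 4.3923
T(n) = O(n^(log_2 21))

For T(n) = 21T(n/2) + O(n^0): log_2(21) = 4.3923. This is Case 1 of the Master Theorem (c < log_b(a), work dominated by leaves), giving O(n^(log_2 21)).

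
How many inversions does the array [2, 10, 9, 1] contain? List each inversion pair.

Finding inversions in [2, 10, 9, 1]:

(0, 3): arr[0]=2 > arr[3]=1
(1, 2): arr[1]=10 > arr[2]=9
(1, 3): arr[1]=10 > arr[3]=1
(2, 3): arr[2]=9 > arr[3]=1

Total inversions: 4

The array has 4 inversion(s): (0,3), (1,2), (1,3), (2,3). Each pair (i,j) satisfies i < j and arr[i] > arr[j].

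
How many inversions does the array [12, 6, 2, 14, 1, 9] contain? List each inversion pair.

Finding inversions in [12, 6, 2, 14, 1, 9]:

(0, 1): arr[0]=12 > arr[1]=6
(0, 2): arr[0]=12 > arr[2]=2
(0, 4): arr[0]=12 > arr[4]=1
(0, 5): arr[0]=12 > arr[5]=9
(1, 2): arr[1]=6 > arr[2]=2
(1, 4): arr[1]=6 > arr[4]=1
(2, 4): arr[2]=2 > arr[4]=1
(3, 4): arr[3]=14 > arr[4]=1
(3, 5): arr[3]=14 > arr[5]=9

Total inversions: 9

The array has 9 inversion(s): (0,1), (0,2), (0,4), (0,5), (1,2), (1,4), (2,4), (3,4), (3,5). Each pair (i,j) satisfies i < j and arr[i] > arr[j].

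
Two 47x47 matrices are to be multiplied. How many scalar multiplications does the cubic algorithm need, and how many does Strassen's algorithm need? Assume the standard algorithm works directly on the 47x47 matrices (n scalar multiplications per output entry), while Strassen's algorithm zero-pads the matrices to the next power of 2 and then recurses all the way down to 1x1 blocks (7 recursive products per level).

Matrix multiplication for 47x47 matrices:

Strassen's algorithm requires power-of-2 dimensions. Pad 47x47 to 64x64 (next power of 2).

Standard algorithm: 47^3 = 103823 multiplications
Strassen's algorithm: 7^(log2(64)) = 7^6 = 117649 multiplications
Difference: 103823 - 117649 = -13826 (Strassen uses MORE here due to padding overhead — for small or just-over-power-of-2 n, padding can outweigh the per-level savings)

Standard: 103823 multiplications (47^3). Strassen: 117649 multiplications (7^6, after padding to 64x64). Strassen reduces 8 recursive multiplications to 7 at each level.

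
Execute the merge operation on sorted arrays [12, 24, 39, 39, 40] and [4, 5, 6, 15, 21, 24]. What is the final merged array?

Merging process:

Compare 12 vs 4: take 4 from right. Merged: [4]
Compare 12 vs 5: take 5 from right. Merged: [4, 5]
Compare 12 vs 6: take 6 from right. Merged: [4, 5, 6]
Compare 12 vs 15: take 12 from left. Merged: [4, 5, 6, 12]
Compare 24 vs 15: take 15 from right. Merged: [4, 5, 6, 12, 15]
Compare 24 vs 21: take 21 from right. Merged: [4, 5, 6, 12, 15, 21]
Compare 24 vs 24: take 24 from left. Merged: [4, 5, 6, 12, 15, 21, 24]
Compare 39 vs 24: take 24 from right. Merged: [4, 5, 6, 12, 15, 21, 24, 24]
Append remaining from left: [39, 39, 40]. Merged: [4, 5, 6, 12, 15, 21, 24, 24, 39, 39, 40]

Final merged array: [4, 5, 6, 12, 15, 21, 24, 24, 39, 39, 40]
Total comparisons: 8

The merged array is [4, 5, 6, 12, 15, 21, 24, 24, 39, 39, 40], requiring 8 comparisons. The merge step runs in O(n) time where n is the total number of elements.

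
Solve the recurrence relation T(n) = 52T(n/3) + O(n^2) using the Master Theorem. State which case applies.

Master Theorem for T(n) = 52T(n/3) + O(n^2):

a = 52, b = 3, c = 2
log_b(a) = log_3(52) = 3.5966

Case 1: c = 2 < log_3(52) = 3.5966
T(n) = O(n^(log_3 52))

For T(n) = 52T(n/3) + O(n^2): log_3(52) = 3.5966. This is Case 1 of the Master Theorem (c < log_b(a), work dominated by leaves), giving O(n^(log_3 52)).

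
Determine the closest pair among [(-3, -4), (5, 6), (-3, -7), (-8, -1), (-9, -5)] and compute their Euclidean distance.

Computing all pairwise distances among 5 points:

d((-3, -4), (5, 6)) = 12.8062
d((-3, -4), (-3, -7)) = 3.0 <-- minimum
d((-3, -4), (-8, -1)) = 5.831
d((-3, -4), (-9, -5)) = 6.0828
d((5, 6), (-3, -7)) = 15.2643
d((5, 6), (-8, -1)) = 14.7648
d((5, 6), (-9, -5)) = 17.8045
d((-3, -7), (-8, -1)) = 7.8102
d((-3, -7), (-9, -5)) = 6.3246
d((-8, -1), (-9, -5)) = 4.1231

Closest pair: (-3, -4) and (-3, -7) with distance 3.0

The closest pair is (-3, -4) and (-3, -7) with Euclidean distance 3.0. For 5 points, brute-force pairwise comparison is shown above. For large n, the divide-and-conquer algorithm (sort by x, recurse on halves, check the dividing strip) achieves O(n log n).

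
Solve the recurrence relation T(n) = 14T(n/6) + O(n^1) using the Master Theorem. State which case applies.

Master Theorem for T(n) = 14T(n/6) + O(n^1):

a = 14, b = 6, c = 1
log_b(a) = log_6(14) = 1.4729

Case 1: c = 1 < log_6(14) = 1.4729
T(n) = O(n^(log_6 14))

For T(n) = 14T(n/6) + O(n^1): log_6(14) = 1.4729. This is Case 1 of the Master Theorem (c < log_b(a), work dominated by leaves), giving O(n^(log_6 14)).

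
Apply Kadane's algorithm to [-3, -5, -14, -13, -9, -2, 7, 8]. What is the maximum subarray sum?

Using Kadane's algorithm on [-3, -5, -14, -13, -9, -2, 7, 8]:

Scanning through the array:
Position 1 (value -5): max_ending_here = -5, max_so_far = -3
Position 2 (value -14): max_ending_here = -14, max_so_far = -3
Position 3 (value -13): max_ending_here = -13, max_so_far = -3
Position 4 (value -9): max_ending_here = -9, max_so_far = -3
Position 5 (value -2): max_ending_here = -2, max_so_far = -2
Position 6 (value 7): max_ending_here = 7, max_so_far = 7
Position 7 (value 8): max_ending_here = 15, max_so_far = 15

Maximum subarray: [7, 8]
Maximum sum: 15

The maximum subarray is [7, 8] with sum 15. This subarray runs from index 6 to index 7.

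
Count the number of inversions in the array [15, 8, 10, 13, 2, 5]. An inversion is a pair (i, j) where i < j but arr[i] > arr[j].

Finding inversions in [15, 8, 10, 13, 2, 5]:

(0, 1): arr[0]=15 > arr[1]=8
(0, 2): arr[0]=15 > arr[2]=10
(0, 3): arr[0]=15 > arr[3]=13
(0, 4): arr[0]=15 > arr[4]=2
(0, 5): arr[0]=15 > arr[5]=5
(1, 4): arr[1]=8 > arr[4]=2
(1, 5): arr[1]=8 > arr[5]=5
(2, 4): arr[2]=10 > arr[4]=2
(2, 5): arr[2]=10 > arr[5]=5
(3, 4): arr[3]=13 > arr[4]=2
(3, 5): arr[3]=13 > arr[5]=5

Total inversions: 11

The array has 11 inversion(s): (0,1), (0,2), (0,3), (0,4), (0,5), (1,4), (1,5), (2,4), (2,5), (3,4), (3,5). Each pair (i,j) satisfies i < j and arr[i] > arr[j].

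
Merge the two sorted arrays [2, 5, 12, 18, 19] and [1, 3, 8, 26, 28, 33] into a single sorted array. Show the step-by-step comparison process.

Merging process:

Compare 2 vs 1: take 1 from right. Merged: [1]
Compare 2 vs 3: take 2 from left. Merged: [1, 2]
Compare 5 vs 3: take 3 from right. Merged: [1, 2, 3]
Compare 5 vs 8: take 5 from left. Merged: [1, 2, 3, 5]
Compare 12 vs 8: take 8 from right. Merged: [1, 2, 3, 5, 8]
Compare 12 vs 26: take 12 from left. Merged: [1, 2, 3, 5, 8, 12]
Compare 18 vs 26: take 18 from left. Merged: [1, 2, 3, 5, 8, 12, 18]
Compare 19 vs 26: take 19 from left. Merged: [1, 2, 3, 5, 8, 12, 18, 19]
Append remaining from right: [26, 28, 33]. Merged: [1, 2, 3, 5, 8, 12, 18, 19, 26, 28, 33]

Final merged array: [1, 2, 3, 5, 8, 12, 18, 19, 26, 28, 33]
Total comparisons: 8

The merged array is [1, 2, 3, 5, 8, 12, 18, 19, 26, 28, 33], requiring 8 comparisons. The merge step runs in O(n) time where n is the total number of elements.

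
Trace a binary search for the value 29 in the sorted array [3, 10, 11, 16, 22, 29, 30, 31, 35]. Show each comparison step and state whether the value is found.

Binary search for 29 in [3, 10, 11, 16, 22, 29, 30, 31, 35]:

lo=0, hi=8, mid=4, arr[mid]=22 -> 22 < 29, search right half
lo=5, hi=8, mid=6, arr[mid]=30 -> 30 > 29, search left half
lo=5, hi=5, mid=5, arr[mid]=29 -> Found target at index 5!

Binary search finds 29 at index 5 after 3 comparisons. The search repeatedly halves the search space by comparing with the middle element.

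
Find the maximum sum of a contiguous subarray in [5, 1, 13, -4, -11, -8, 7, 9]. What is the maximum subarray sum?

Using Kadane's algorithm on [5, 1, 13, -4, -11, -8, 7, 9]:

Scanning through the array:
Position 1 (value 1): max_ending_here = 6, max_so_far = 6
Position 2 (value 13): max_ending_here = 19, max_so_far = 19
Position 3 (value -4): max_ending_here = 15, max_so_far = 19
Position 4 (value -11): max_ending_here = 4, max_so_far = 19
Position 5 (value -8): max_ending_here = -4, max_so_far = 19
Position 6 (value 7): max_ending_here = 7, max_so_far = 19
Position 7 (value 9): max_ending_here = 16, max_so_far = 19

Maximum subarray: [5, 1, 13]
Maximum sum: 19

The maximum subarray is [5, 1, 13] with sum 19. This subarray runs from index 0 to index 2.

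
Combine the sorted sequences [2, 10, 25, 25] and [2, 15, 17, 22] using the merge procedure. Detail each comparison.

Merging process:

Compare 2 vs 2: take 2 from left. Merged: [2]
Compare 10 vs 2: take 2 from right. Merged: [2, 2]
Compare 10 vs 15: take 10 from left. Merged: [2, 2, 10]
Compare 25 vs 15: take 15 from right. Merged: [2, 2, 10, 15]
Compare 25 vs 17: take 17 from right. Merged: [2, 2, 10, 15, 17]
Compare 25 vs 22: take 22 from right. Merged: [2, 2, 10, 15, 17, 22]
Append remaining from left: [25, 25]. Merged: [2, 2, 10, 15, 17, 22, 25, 25]

Final merged array: [2, 2, 10, 15, 17, 22, 25, 25]
Total comparisons: 6

The merged array is [2, 2, 10, 15, 17, 22, 25, 25], requiring 6 comparisons. The merge step runs in O(n) time where n is the total number of elements.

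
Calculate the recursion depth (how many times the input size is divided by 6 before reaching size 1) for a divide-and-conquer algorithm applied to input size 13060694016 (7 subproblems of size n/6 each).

For divide and conquer with division factor 6:

Problem sizes at each level:
Level 0: 13060694016
Level 1: 2176782336
Level 2: 362797056
Level 3: 60466176
Level 4: 10077696
Level 5: 1679616
Level 6: 279936
Level 7: 46656
Level 8: 7776
Level 9: 1296
Level 10: 216
Level 11: 36
Level 12: 6
Level 13: 1

The root is level 0 and the size-1 base case is level 13 (the tree spans levels 0 through 13, i.e. 14 levels counting the root), so the depth is the number of divisions: log_6(13060694016) = 13

The recursion tree depth is log_6(13060694016) = 13. At each level, the problem size is divided by 6, so it takes 13 divisions to reduce to a base case of size 1. The algorithm makes 7 recursive calls at each level.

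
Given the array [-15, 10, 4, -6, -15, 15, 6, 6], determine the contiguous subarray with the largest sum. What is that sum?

Using Kadane's algorithm on [-15, 10, 4, -6, -15, 15, 6, 6]:

Scanning through the array:
Position 1 (value 10): max_ending_here = 10, max_so_far = 10
Position 2 (value 4): max_ending_here = 14, max_so_far = 14
Position 3 (value -6): max_ending_here = 8, max_so_far = 14
Position 4 (value -15): max_ending_here = -7, max_so_far = 14
Position 5 (value 15): max_ending_here = 15, max_so_far = 15
Position 6 (value 6): max_ending_here = 21, max_so_far = 21
Position 7 (value 6): max_ending_here = 27, max_so_far = 27

Maximum subarray: [15, 6, 6]
Maximum sum: 27

The maximum subarray is [15, 6, 6] with sum 27. This subarray runs from index 5 to index 7.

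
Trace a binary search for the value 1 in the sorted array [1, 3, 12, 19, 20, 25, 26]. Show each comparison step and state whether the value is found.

Binary search for 1 in [1, 3, 12, 19, 20, 25, 26]:

lo=0, hi=6, mid=3, arr[mid]=19 -> 19 > 1, search left half
lo=0, hi=2, mid=1, arr[mid]=3 -> 3 > 1, search left half
lo=0, hi=0, mid=0, arr[mid]=1 -> Found target at index 0!

Binary search finds 1 at index 0 after 3 comparisons. The search repeatedly halves the search space by comparing with the middle element.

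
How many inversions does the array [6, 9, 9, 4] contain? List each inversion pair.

Finding inversions in [6, 9, 9, 4]:

(0, 3): arr[0]=6 > arr[3]=4
(1, 3): arr[1]=9 > arr[3]=4
(2, 3): arr[2]=9 > arr[3]=4

Total inversions: 3

The array has 3 inversion(s): (0,3), (1,3), (2,3). Each pair (i,j) satisfies i < j and arr[i] > arr[j].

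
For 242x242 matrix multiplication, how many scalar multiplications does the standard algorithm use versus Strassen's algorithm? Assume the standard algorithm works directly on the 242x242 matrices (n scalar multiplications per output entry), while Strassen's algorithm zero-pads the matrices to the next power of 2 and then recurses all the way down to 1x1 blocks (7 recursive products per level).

Matrix multiplication for 242x242 matrices:

Strassen's algorithm requires power-of-2 dimensions. Pad 242x242 to 256x256 (next power of 2).

Standard algorithm: 242^3 = 14172488 multiplications
Strassen's algorithm: 7^(log2(256)) = 7^8 = 5764801 multiplications
Savings: 14172488 - 5764801 = 8407687 multiplications

Standard: 14172488 multiplications (242^3). Strassen: 5764801 multiplications (7^8, after padding to 256x256). Strassen reduces 8 recursive multiplications to 7 at each level.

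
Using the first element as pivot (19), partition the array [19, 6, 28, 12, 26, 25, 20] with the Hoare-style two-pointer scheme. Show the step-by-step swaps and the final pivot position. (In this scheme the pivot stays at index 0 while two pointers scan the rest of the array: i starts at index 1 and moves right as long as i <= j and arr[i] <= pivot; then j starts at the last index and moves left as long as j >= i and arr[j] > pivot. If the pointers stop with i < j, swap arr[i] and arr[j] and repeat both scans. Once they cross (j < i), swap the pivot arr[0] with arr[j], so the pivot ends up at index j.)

Hoare-style two-pointer partition with pivot = 19:

Initial array: [19, 6, 28, 12, 26, 25, 20]

Pointers start at i = 1, j = 6.
i stops at index 2 (arr[2]=28 > 19), j stops at index 3 (arr[3]=12 <= 19): swap arr[2] and arr[3], array becomes [19, 6, 12, 28, 26, 25, 20]
i ends at 3, j ends at 2: the pointers have crossed (j < i), so scanning stops.

Swap pivot arr[0] with arr[2] to place pivot at position 2: [12, 6, 19, 28, 26, 25, 20]
Pivot position: 2

After partitioning with pivot 19, the array becomes [12, 6, 19, 28, 26, 25, 20]. The pivot is placed at index 2. All elements to the left of the pivot are <= 19, and all elements to the right are > 19.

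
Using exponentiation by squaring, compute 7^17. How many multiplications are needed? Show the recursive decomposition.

Computing 7^17 by squaring (build up from 7^1; each line after the first costs one multiplication):

7^1 = 7
7^2 = (7^1)^2 = 7^2 = 49
7^4 = (7^2)^2 = 49^2 = 2401
7^8 = (7^4)^2 = 2401^2 = 5764801
7^16 = (7^8)^2 = 5764801^2 = 33232930569601
7^17 = 7 * 7^16 = 7 * 33232930569601 = 232630513987207

Result: 232630513987207
Multiplications needed: 5 (5 lines after 7^1)

7^17 = 232630513987207. Using exponentiation by squaring, this requires 5 multiplications. The key idea: if the exponent is even, square the half-power; if odd, multiply by the base once.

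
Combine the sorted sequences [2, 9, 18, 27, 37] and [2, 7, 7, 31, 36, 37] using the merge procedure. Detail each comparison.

Merging process:

Compare 2 vs 2: take 2 from left. Merged: [2]
Compare 9 vs 2: take 2 from right. Merged: [2, 2]
Compare 9 vs 7: take 7 from right. Merged: [2, 2, 7]
Compare 9 vs 7: take 7 from right. Merged: [2, 2, 7, 7]
Compare 9 vs 31: take 9 from left. Merged: [2, 2, 7, 7, 9]
Compare 18 vs 31: take 18 from left. Merged: [2, 2, 7, 7, 9, 18]
Compare 27 vs 31: take 27 from left. Merged: [2, 2, 7, 7, 9, 18, 27]
Compare 37 vs 31: take 31 from right. Merged: [2, 2, 7, 7, 9, 18, 27, 31]
Compare 37 vs 36: take 36 from right. Merged: [2, 2, 7, 7, 9, 18, 27, 31, 36]
Compare 37 vs 37: take 37 from left. Merged: [2, 2, 7, 7, 9, 18, 27, 31, 36, 37]
Append remaining from right: [37]. Merged: [2, 2, 7, 7, 9, 18, 27, 31, 36, 37, 37]

Final merged array: [2, 2, 7, 7, 9, 18, 27, 31, 36, 37, 37]
Total comparisons: 10

The merged array is [2, 2, 7, 7, 9, 18, 27, 31, 36, 37, 37], requiring 10 comparisons. The merge step runs in O(n) time where n is the total number of elements.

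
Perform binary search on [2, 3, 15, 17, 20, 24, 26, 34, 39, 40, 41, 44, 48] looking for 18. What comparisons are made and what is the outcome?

Binary search for 18 in [2, 3, 15, 17, 20, 24, 26, 34, 39, 40, 41, 44, 48]:

lo=0, hi=12, mid=6, arr[mid]=26 -> 26 > 18, search left half
lo=0, hi=5, mid=2, arr[mid]=15 -> 15 < 18, search right half
lo=3, hi=5, mid=4, arr[mid]=20 -> 20 > 18, search left half
lo=3, hi=3, mid=3, arr[mid]=17 -> 17 < 18, search right half
lo=4 > hi=3, target 18 not found

Binary search determines that 18 is not in the array after 4 comparisons. The search space was exhausted without finding the target.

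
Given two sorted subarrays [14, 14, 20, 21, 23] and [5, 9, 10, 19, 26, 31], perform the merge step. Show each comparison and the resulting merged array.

Merging process:

Compare 14 vs 5: take 5 from right. Merged: [5]
Compare 14 vs 9: take 9 from right. Merged: [5, 9]
Compare 14 vs 10: take 10 from right. Merged: [5, 9, 10]
Compare 14 vs 19: take 14 from left. Merged: [5, 9, 10, 14]
Compare 14 vs 19: take 14 from left. Merged: [5, 9, 10, 14, 14]
Compare 20 vs 19: take 19 from right. Merged: [5, 9, 10, 14, 14, 19]
Compare 20 vs 26: take 20 from left. Merged: [5, 9, 10, 14, 14, 19, 20]
Compare 21 vs 26: take 21 from left. Merged: [5, 9, 10, 14, 14, 19, 20, 21]
Compare 23 vs 26: take 23 from left. Merged: [5, 9, 10, 14, 14, 19, 20, 21, 23]
Append remaining from right: [26, 31]. Merged: [5, 9, 10, 14, 14, 19, 20, 21, 23, 26, 31]

Final merged array: [5, 9, 10, 14, 14, 19, 20, 21, 23, 26, 31]
Total comparisons: 9

The merged array is [5, 9, 10, 14, 14, 19, 20, 21, 23, 26, 31], requiring 9 comparisons. The merge step runs in O(n) time where n is the total number of elements.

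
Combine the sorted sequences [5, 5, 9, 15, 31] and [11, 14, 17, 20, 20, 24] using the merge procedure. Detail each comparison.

Merging process:

Compare 5 vs 11: take 5 from left. Merged: [5]
Compare 5 vs 11: take 5 from left. Merged: [5, 5]
Compare 9 vs 11: take 9 from left. Merged: [5, 5, 9]
Compare 15 vs 11: take 11 from right. Merged: [5, 5, 9, 11]
Compare 15 vs 14: take 14 from right. Merged: [5, 5, 9, 11, 14]
Compare 15 vs 17: take 15 from left. Merged: [5, 5, 9, 11, 14, 15]
Compare 31 vs 17: take 17 from right. Merged: [5, 5, 9, 11, 14, 15, 17]
Compare 31 vs 20: take 20 from right. Merged: [5, 5, 9, 11, 14, 15, 17, 20]
Compare 31 vs 20: take 20 from right. Merged: [5, 5, 9, 11, 14, 15, 17, 20, 20]
Compare 31 vs 24: take 24 from right. Merged: [5, 5, 9, 11, 14, 15, 17, 20, 20, 24]
Append remaining from left: [31]. Merged: [5, 5, 9, 11, 14, 15, 17, 20, 20, 24, 31]

Final merged array: [5, 5, 9, 11, 14, 15, 17, 20, 20, 24, 31]
Total comparisons: 10

The merged array is [5, 5, 9, 11, 14, 15, 17, 20, 20, 24, 31], requiring 10 comparisons. The merge step runs in O(n) time where n is the total number of elements.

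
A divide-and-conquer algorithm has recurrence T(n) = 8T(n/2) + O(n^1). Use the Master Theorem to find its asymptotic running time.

Master Theorem for T(n) = 8T(n/2) + O(n^1):

a = 8, b = 2, c = 1
log_b(a) = log_2(8) = 3.0000

Case 1: c = 1 < log_2(8) = 3.0000
T(n) = O(n^(log_2 8)) = O(n^3)

For T(n) = 8T(n/2) + O(n^1): log_2(8) = 3.0000. This is Case 1 of the Master Theorem (c < log_b(a), work dominated by leaves), giving O(n^3).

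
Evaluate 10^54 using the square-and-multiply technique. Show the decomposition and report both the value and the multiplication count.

Computing 10^54 by squaring (build up from 10^1; each line after the first costs one multiplication):

10^1 = 10
10^2 = (10^1)^2 = 10^2 = 100
10^3 = 10 * 10^2 = 10 * 100 = 1000
10^6 = (10^3)^2 = 1000^2 = 1000000
10^12 = (10^6)^2 = 1000000^2 = 1000000000000
10^13 = 10 * 10^12 = 10 * 1000000000000 = 10000000000000
10^26 = (10^13)^2 = 10000000000000^2 = 100000000000000000000000000
10^27 = 10 * 10^26 = 10 * 100000000000000000000000000 = 1000000000000000000000000000
10^54 = (10^27)^2 = 1000000000000000000000000000^2 = 1000000000000000000000000000000000000000000000000000000

Result: 1000000000000000000000000000000000000000000000000000000
Multiplications needed: 8 (8 lines after 10^1)

10^54 = 1000000000000000000000000000000000000000000000000000000. Using exponentiation by squaring, this requires 8 multiplications. The key idea: if the exponent is even, square the half-power; if odd, multiply by the base once.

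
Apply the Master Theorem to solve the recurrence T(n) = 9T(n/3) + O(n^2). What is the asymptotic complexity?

Master Theorem for T(n) = 9T(n/3) + O(n^2):

a = 9, b = 3, c = 2
log_b(a) = log_3(9) = 2.0000

Case 2: c = 2 = log_3(9) = 2.0000
T(n) = O(n^2 log n) = O(n^2 log n)

For T(n) = 9T(n/3) + O(n^2): log_3(9) = 2.0000. This is Case 2 of the Master Theorem (c = log_b(a), equal work at all levels), giving O(n^2 log n).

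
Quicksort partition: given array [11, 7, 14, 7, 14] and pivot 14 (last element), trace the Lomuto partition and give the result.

Lomuto partition with pivot = 14:

Initial array: [11, 7, 14, 7, 14]

arr[0]=11 <= 14: swap with position 0, array becomes [11, 7, 14, 7, 14]
arr[1]=7 <= 14: swap with position 1, array becomes [11, 7, 14, 7, 14]
arr[2]=14 <= 14: swap with position 2, array becomes [11, 7, 14, 7, 14]
arr[3]=7 <= 14: swap with position 3, array becomes [11, 7, 14, 7, 14]

Place pivot at position 4: [11, 7, 14, 7, 14]
Pivot position: 4

After partitioning with pivot 14, the array becomes [11, 7, 14, 7, 14]. The pivot is placed at index 4. All elements to the left of the pivot are <= 14, and all elements to the right are > 14.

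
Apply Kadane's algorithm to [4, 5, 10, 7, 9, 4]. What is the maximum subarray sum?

Using Kadane's algorithm on [4, 5, 10, 7, 9, 4]:

Scanning through the array:
Position 1 (value 5): max_ending_here = 9, max_so_far = 9
Position 2 (value 10): max_ending_here = 19, max_so_far = 19
Position 3 (value 7): max_ending_here = 26, max_so_far = 26
Position 4 (value 9): max_ending_here = 35, max_so_far = 35
Position 5 (value 4): max_ending_here = 39, max_so_far = 39

Maximum subarray: [4, 5, 10, 7, 9, 4]
Maximum sum: 39

The maximum subarray is [4, 5, 10, 7, 9, 4] with sum 39. This subarray runs from index 0 to index 5.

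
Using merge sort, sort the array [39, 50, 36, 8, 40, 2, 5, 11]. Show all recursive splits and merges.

Merge sort trace:

Split: [39, 50, 36, 8, 40, 2, 5, 11] -> [39, 50, 36, 8] and [40, 2, 5, 11]
  Split: [39, 50, 36, 8] -> [39, 50] and [36, 8]
    Split: [39, 50] -> [39] and [50]
    Merge: [39] + [50] -> [39, 50]
    Split: [36, 8] -> [36] and [8]
    Merge: [36] + [8] -> [8, 36]
  Merge: [39, 50] + [8, 36] -> [8, 36, 39, 50]
  Split: [40, 2, 5, 11] -> [40, 2] and [5, 11]
    Split: [40, 2] -> [40] and [2]
    Merge: [40] + [2] -> [2, 40]
    Split: [5, 11] -> [5] and [11]
    Merge: [5] + [11] -> [5, 11]
  Merge: [2, 40] + [5, 11] -> [2, 5, 11, 40]
Merge: [8, 36, 39, 50] + [2, 5, 11, 40] -> [2, 5, 8, 11, 36, 39, 40, 50]

Final sorted array: [2, 5, 8, 11, 36, 39, 40, 50]

The merge sort proceeds by recursively splitting the array and merging sorted halves.
After all merges, the sorted array is [2, 5, 8, 11, 36, 39, 40, 50].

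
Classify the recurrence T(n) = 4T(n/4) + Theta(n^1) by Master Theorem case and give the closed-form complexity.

Master Theorem for T(n) = 4T(n/4) + O(n^1):

a = 4, b = 4, c = 1
log_b(a) = log_4(4) = 1.0000

Case 2: c = 1 = log_4(4) = 1.0000
T(n) = O(n^1 log n) = O(n log n)

For T(n) = 4T(n/4) + O(n^1): log_4(4) = 1.0000. This is Case 2 of the Master Theorem (c = log_b(a), equal work at all levels), giving O(n log n).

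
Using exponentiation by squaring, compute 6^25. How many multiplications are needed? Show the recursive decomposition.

Computing 6^25 by squaring (build up from 6^1; each line after the first costs one multiplication):

6^1 = 6
6^2 = (6^1)^2 = 6^2 = 36
6^3 = 6 * 6^2 = 6 * 36 = 216
6^6 = (6^3)^2 = 216^2 = 46656
6^12 = (6^6)^2 = 46656^2 = 2176782336
6^24 = (6^12)^2 = 2176782336^2 = 4738381338321616896
6^25 = 6 * 6^24 = 6 * 4738381338321616896 = 28430288029929701376

Result: 28430288029929701376
Multiplications needed: 6 (6 lines after 6^1)

6^25 = 28430288029929701376. Using exponentiation by squaring, this requires 6 multiplications. The key idea: if the exponent is even, square the half-power; if odd, multiply by the base once.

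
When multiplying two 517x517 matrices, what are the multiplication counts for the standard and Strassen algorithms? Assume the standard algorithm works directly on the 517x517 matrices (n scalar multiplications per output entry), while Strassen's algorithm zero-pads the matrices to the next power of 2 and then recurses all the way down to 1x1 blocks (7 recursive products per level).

Matrix multiplication for 517x517 matrices:

Strassen's algorithm requires power-of-2 dimensions. Pad 517x517 to 1024x1024 (next power of 2).

Standard algorithm: 517^3 = 138188413 multiplications
Strassen's algorithm: 7^(log2(1024)) = 7^10 = 282475249 multiplications
Difference: 138188413 - 282475249 = -144286836 (Strassen uses MORE here due to padding overhead — for small or just-over-power-of-2 n, padding can outweigh the per-level savings)

Standard: 138188413 multiplications (517^3). Strassen: 282475249 multiplications (7^10, after padding to 1024x1024). Strassen reduces 8 recursive multiplications to 7 at each level.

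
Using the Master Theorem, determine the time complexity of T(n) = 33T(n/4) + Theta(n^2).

Master Theorem for T(n) = 33T(n/4) + O(n^2):

a = 33, b = 4, c = 2
log_b(a) = log_4(33) = 2.5222

Case 1: c = 2 < log_4(33) = 2.5222
T(n) = O(n^(log_4 33))

For T(n) = 33T(n/4) + O(n^2): log_4(33) = 2.5222. This is Case 1 of the Master Theorem (c < log_b(a), work dominated by leaves), giving O(n^(log_4 33)).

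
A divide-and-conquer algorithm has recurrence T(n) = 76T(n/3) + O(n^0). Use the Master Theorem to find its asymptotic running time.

Master Theorem for T(n) = 76T(n/3) + O(n^0):

a = 76, b = 3, c = 0
log_b(a) = log_3(76) = 3.9420

Case 1: c = 0 < log_3(76) = 3.9420
T(n) = O(n^(log_3 76))

For T(n) = 76T(n/3) + O(n^0): log_3(76) = 3.9420. This is Case 1 of the Master Theorem (c < log_b(a), work dominated by leaves), giving O(n^(log_3 76)).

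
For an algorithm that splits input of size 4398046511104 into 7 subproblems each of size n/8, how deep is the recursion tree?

For divide and conquer with division factor 8:

Problem sizes at each level:
Level 0: 4398046511104
Level 1: 549755813888
Level 2: 68719476736
Level 3: 8589934592
Level 4: 1073741824
Level 5: 134217728
Level 6: 16777216
Level 7: 2097152
Level 8: 262144
Level 9: 32768
Level 10: 4096
Level 11: 512
Level 12: 64
Level 13: 8
Level 14: 1

The root is level 0 and the size-1 base case is level 14 (the tree spans levels 0 through 14, i.e. 15 levels counting the root), so the depth is the number of divisions: log_8(4398046511104) = 14

The recursion tree depth is log_8(4398046511104) = 14. At each level, the problem size is divided by 8, so it takes 14 divisions to reduce to a base case of size 1. The algorithm makes 7 recursive calls at each level.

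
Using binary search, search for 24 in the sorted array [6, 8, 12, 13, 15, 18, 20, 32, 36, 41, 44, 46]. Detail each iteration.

Binary search for 24 in [6, 8, 12, 13, 15, 18, 20, 32, 36, 41, 44, 46]:

lo=0, hi=11, mid=5, arr[mid]=18 -> 18 < 24, search right half
lo=6, hi=11, mid=8, arr[mid]=36 -> 36 > 24, search left half
lo=6, hi=7, mid=6, arr[mid]=20 -> 20 < 24, search right half
lo=7, hi=7, mid=7, arr[mid]=32 -> 32 > 24, search left half
lo=7 > hi=6, target 24 not found

Binary search determines that 24 is not in the array after 4 comparisons. The search space was exhausted without finding the target.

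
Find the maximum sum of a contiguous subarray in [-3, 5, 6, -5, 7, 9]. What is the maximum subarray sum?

Using Kadane's algorithm on [-3, 5, 6, -5, 7, 9]:

Scanning through the array:
Position 1 (value 5): max_ending_here = 5, max_so_far = 5
Position 2 (value 6): max_ending_here = 11, max_so_far = 11
Position 3 (value -5): max_ending_here = 6, max_so_far = 11
Position 4 (value 7): max_ending_here = 13, max_so_far = 13
Position 5 (value 9): max_ending_here = 22, max_so_far = 22

Maximum subarray: [5, 6, -5, 7, 9]
Maximum sum: 22

The maximum subarray is [5, 6, -5, 7, 9] with sum 22. This subarray runs from index 1 to index 5.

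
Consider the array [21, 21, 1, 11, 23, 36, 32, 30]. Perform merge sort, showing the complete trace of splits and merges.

Merge sort trace:

Split: [21, 21, 1, 11, 23, 36, 32, 30] -> [21, 21, 1, 11] and [23, 36, 32, 30]
  Split: [21, 21, 1, 11] -> [21, 21] and [1, 11]
    Split: [21, 21] -> [21] and [21]
    Merge: [21] + [21] -> [21, 21]
    Split: [1, 11] -> [1] and [11]
    Merge: [1] + [11] -> [1, 11]
  Merge: [21, 21] + [1, 11] -> [1, 11, 21, 21]
  Split: [23, 36, 32, 30] -> [23, 36] and [32, 30]
    Split: [23, 36] -> [23] and [36]
    Merge: [23] + [36] -> [23, 36]
    Split: [32, 30] -> [32] and [30]
    Merge: [32] + [30] -> [30, 32]
  Merge: [23, 36] + [30, 32] -> [23, 30, 32, 36]
Merge: [1, 11, 21, 21] + [23, 30, 32, 36] -> [1, 11, 21, 21, 23, 30, 32, 36]

Final sorted array: [1, 11, 21, 21, 23, 30, 32, 36]

The merge sort proceeds by recursively splitting the array and merging sorted halves.
After all merges, the sorted array is [1, 11, 21, 21, 23, 30, 32, 36].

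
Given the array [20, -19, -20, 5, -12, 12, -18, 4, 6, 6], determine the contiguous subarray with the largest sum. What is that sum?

Using Kadane's algorithm on [20, -19, -20, 5, -12, 12, -18, 4, 6, 6]:

Scanning through the array:
Position 1 (value -19): max_ending_here = 1, max_so_far = 20
Position 2 (value -20): max_ending_here = -19, max_so_far = 20
Position 3 (value 5): max_ending_here = 5, max_so_far = 20
Position 4 (value -12): max_ending_here = -7, max_so_far = 20
Position 5 (value 12): max_ending_here = 12, max_so_far = 20
Position 6 (value -18): max_ending_here = -6, max_so_far = 20
Position 7 (value 4): max_ending_here = 4, max_so_far = 20
Position 8 (value 6): max_ending_here = 10, max_so_far = 20
Position 9 (value 6): max_ending_here = 16, max_so_far = 20

Maximum subarray: [20]
Maximum sum: 20

The maximum subarray is [20] with sum 20. This subarray runs from index 0 to index 0.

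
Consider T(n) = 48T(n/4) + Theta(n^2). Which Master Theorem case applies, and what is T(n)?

Master Theorem for T(n) = 48T(n/4) + O(n^2):

a = 48, b = 4, c = 2
log_b(a) = log_4(48) = 2.7925

Case 1: c = 2 < log_4(48) = 2.7925
T(n) = O(n^(log_4 48))

For T(n) = 48T(n/4) + O(n^2): log_4(48) = 2.7925. This is Case 1 of the Master Theorem (c < log_b(a), work dominated by leaves), giving O(n^(log_4 48)).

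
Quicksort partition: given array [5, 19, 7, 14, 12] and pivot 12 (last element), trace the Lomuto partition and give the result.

Lomuto partition with pivot = 12:

Initial array: [5, 19, 7, 14, 12]

arr[0]=5 <= 12: swap with position 0, array becomes [5, 19, 7, 14, 12]
arr[1]=19 > 12: no swap
arr[2]=7 <= 12: swap with position 1, array becomes [5, 7, 19, 14, 12]
arr[3]=14 > 12: no swap

Place pivot at position 2: [5, 7, 12, 14, 19]
Pivot position: 2

After partitioning with pivot 12, the array becomes [5, 7, 12, 14, 19]. The pivot is placed at index 2. All elements to the left of the pivot are <= 12, and all elements to the right are > 12.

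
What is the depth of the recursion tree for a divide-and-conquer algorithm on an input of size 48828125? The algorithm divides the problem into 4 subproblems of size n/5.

For divide and conquer with division factor 5:

Problem sizes at each level:
Level 0: 48828125
Level 1: 9765625
Level 2: 1953125
Level 3: 390625
Level 4: 78125
Level 5: 15625
Level 6: 3125
Level 7: 625
Level 8: 125
Level 9: 25
Level 10: 5
Level 11: 1

The root is level 0 and the size-1 base case is level 11 (the tree spans levels 0 through 11, i.e. 12 levels counting the root), so the depth is the number of divisions: log_5(48828125) = 11

The recursion tree depth is log_5(48828125) = 11. At each level, the problem size is divided by 5, so it takes 11 divisions to reduce to a base case of size 1. The algorithm makes 4 recursive calls at each level.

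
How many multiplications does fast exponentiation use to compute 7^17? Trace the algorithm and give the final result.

Computing 7^17 by squaring (build up from 7^1; each line after the first costs one multiplication):

7^1 = 7
7^2 = (7^1)^2 = 7^2 = 49
7^4 = (7^2)^2 = 49^2 = 2401
7^8 = (7^4)^2 = 2401^2 = 5764801
7^16 = (7^8)^2 = 5764801^2 = 33232930569601
7^17 = 7 * 7^16 = 7 * 33232930569601 = 232630513987207

Result: 232630513987207
Multiplications needed: 5 (5 lines after 7^1)

7^17 = 232630513987207. Using exponentiation by squaring, this requires 5 multiplications. The key idea: if the exponent is even, square the half-power; if odd, multiply by the base once.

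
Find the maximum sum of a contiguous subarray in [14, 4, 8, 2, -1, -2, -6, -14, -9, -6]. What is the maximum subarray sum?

Using Kadane's algorithm on [14, 4, 8, 2, -1, -2, -6, -14, -9, -6]:

Scanning through the array:
Position 1 (value 4): max_ending_here = 18, max_so_far = 18
Position 2 (value 8): max_ending_here = 26, max_so_far = 26
Position 3 (value 2): max_ending_here = 28, max_so_far = 28
Position 4 (value -1): max_ending_here = 27, max_so_far = 28
Position 5 (value -2): max_ending_here = 25, max_so_far = 28
Position 6 (value -6): max_ending_here = 19, max_so_far = 28
Position 7 (value -14): max_ending_here = 5, max_so_far = 28
Position 8 (value -9): max_ending_here = -4, max_so_far = 28
Position 9 (value -6): max_ending_here = -6, max_so_far = 28

Maximum subarray: [14, 4, 8, 2]
Maximum sum: 28

The maximum subarray is [14, 4, 8, 2] with sum 28. This subarray runs from index 0 to index 3.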